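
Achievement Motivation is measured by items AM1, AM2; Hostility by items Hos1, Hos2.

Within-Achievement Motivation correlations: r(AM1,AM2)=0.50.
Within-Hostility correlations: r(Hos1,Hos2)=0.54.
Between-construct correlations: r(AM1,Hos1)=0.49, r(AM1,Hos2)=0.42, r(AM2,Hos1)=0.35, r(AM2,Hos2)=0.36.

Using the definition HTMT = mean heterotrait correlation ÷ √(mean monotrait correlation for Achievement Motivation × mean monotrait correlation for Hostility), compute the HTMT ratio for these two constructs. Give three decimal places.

0.779

Between-construct mean = 1.62/4 = 0.4050.
Mean within-AM = 0.50/1 = 0.5000; mean within-Hos = 0.54/1 = 0.5400.
Geometric mean = √(0.5000 × 0.5400) = 0.5196.
HTMT = 0.4050 / 0.5196 = 0.779.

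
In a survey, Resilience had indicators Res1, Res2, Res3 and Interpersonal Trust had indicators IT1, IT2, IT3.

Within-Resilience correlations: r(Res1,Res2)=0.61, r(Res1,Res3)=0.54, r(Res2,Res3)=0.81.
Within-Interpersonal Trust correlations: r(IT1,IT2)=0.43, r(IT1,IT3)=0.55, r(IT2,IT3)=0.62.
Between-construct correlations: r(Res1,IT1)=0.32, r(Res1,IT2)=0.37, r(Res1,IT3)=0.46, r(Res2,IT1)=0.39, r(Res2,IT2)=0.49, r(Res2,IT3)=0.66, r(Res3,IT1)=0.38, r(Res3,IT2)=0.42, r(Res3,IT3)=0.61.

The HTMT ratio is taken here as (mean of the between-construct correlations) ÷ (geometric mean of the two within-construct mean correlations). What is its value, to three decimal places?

Between-construct mean = 4.10/9 = 0.4556.
Mean within-Res = 1.96/3 = 0.6533; mean within-IT = 1.60/3 = 0.5333.
Geometric mean = √(0.6533 × 0.5333) = 0.5903.
HTMT = 0.4556 / 0.5903 = 0.772.

0.772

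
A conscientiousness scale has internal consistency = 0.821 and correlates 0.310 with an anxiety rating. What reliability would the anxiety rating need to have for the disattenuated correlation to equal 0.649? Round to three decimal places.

r_true = r_obs / √(r_xx · r_yy) ⇒ 0.649 = 0.310 / √(0.821 · r_yy).
√(0.821 · r_yy) = 0.310 / 0.649 = 0.4777; 0.821 · r_yy = 0.2282; r_yy = 0.2282 / 0.821 ≈ 0.278.

0.278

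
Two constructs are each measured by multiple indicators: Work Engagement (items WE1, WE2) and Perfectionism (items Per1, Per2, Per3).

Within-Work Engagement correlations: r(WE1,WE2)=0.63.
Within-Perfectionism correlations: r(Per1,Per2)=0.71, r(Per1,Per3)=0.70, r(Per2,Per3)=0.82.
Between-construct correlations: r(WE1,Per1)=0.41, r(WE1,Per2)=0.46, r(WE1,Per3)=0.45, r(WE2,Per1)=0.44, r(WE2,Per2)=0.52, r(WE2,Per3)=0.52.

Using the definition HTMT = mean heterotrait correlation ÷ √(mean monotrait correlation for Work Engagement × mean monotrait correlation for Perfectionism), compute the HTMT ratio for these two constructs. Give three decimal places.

0.682

Mean between = 2.80/6 = 0.4667.
Mean within-WE = 0.63/1 = 0.6300; mean within-Per = 2.23/3 = 0.7433.
Geometric mean = √(0.6300 × 0.7433) = 0.6843.
HTMT = 0.4667 / 0.6843 = 0.682.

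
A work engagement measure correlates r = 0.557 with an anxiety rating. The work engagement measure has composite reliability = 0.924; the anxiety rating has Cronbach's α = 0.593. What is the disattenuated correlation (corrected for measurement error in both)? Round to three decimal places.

r_true = r_obs / √(r_xx · r_yy) = 0.557 / √(0.924 × 0.593) = 0.557 / √0.547932 = 0.557 / 0.7402 ≈ 0.752.

0.752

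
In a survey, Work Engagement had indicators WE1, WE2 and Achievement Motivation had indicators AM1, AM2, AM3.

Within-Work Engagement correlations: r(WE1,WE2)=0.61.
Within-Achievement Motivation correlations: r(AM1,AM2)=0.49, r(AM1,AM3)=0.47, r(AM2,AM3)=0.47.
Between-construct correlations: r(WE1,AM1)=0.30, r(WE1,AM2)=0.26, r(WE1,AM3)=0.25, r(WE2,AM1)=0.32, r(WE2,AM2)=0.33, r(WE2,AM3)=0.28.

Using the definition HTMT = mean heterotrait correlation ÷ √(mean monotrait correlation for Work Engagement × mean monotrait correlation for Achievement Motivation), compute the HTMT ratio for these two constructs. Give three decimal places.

Between-construct mean = 1.74/6 = 0.2900.
Mean within-WE = 0.61/1 = 0.6100; mean within-AM = 1.43/3 = 0.4767.
Geometric mean = √(0.6100 × 0.4767) = 0.5392.
HTMT = 0.2900 / 0.5392 = 0.538.

0.538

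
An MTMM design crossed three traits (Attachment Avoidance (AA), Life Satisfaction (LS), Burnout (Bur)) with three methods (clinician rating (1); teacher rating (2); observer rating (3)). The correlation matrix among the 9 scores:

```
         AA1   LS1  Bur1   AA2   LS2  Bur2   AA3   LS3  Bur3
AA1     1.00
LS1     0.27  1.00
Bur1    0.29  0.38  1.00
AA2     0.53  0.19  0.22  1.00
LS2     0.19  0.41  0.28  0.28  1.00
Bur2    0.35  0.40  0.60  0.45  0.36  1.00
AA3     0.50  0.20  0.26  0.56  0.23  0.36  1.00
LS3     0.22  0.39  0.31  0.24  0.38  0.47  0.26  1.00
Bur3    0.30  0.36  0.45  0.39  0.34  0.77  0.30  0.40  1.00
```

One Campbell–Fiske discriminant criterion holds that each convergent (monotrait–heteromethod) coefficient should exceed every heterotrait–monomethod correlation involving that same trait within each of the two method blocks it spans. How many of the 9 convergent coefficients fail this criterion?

2

Convergent coefficients and their comparison sets:
AA (methods 1·2): 0.53 vs {0.27, 0.28, 0.29, 0.45} → pass.
AA (methods 1·3): 0.50 vs {0.27, 0.26, 0.29, 0.30} → pass.
AA (methods 2·3): 0.56 vs {0.28, 0.26, 0.45, 0.30} → pass.
LS (methods 1·2): 0.41 vs {0.27, 0.28, 0.38, 0.36} → pass.
LS (methods 1·3): 0.39 vs {0.27, 0.26, 0.38, 0.40} → fail.
LS (methods 2·3): 0.38 vs {0.28, 0.26, 0.36, 0.40} → fail.
Bur (methods 1·2): 0.60 vs {0.29, 0.45, 0.38, 0.36} → pass.
Bur (methods 1·3): 0.45 vs {0.29, 0.30, 0.38, 0.40} → pass.
Bur (methods 2·3): 0.77 vs {0.45, 0.30, 0.36, 0.40} → pass.
2 of 9 fail.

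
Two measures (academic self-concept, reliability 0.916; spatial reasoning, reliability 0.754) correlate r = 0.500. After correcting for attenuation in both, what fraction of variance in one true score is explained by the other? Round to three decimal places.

0.362

Disattenuated r = 0.500 / √(0.916 × 0.754) = 0.500 / 0.8311 = 0.6016.
Shared true-score variance = 0.6016² = 0.3619 ≈ 0.362.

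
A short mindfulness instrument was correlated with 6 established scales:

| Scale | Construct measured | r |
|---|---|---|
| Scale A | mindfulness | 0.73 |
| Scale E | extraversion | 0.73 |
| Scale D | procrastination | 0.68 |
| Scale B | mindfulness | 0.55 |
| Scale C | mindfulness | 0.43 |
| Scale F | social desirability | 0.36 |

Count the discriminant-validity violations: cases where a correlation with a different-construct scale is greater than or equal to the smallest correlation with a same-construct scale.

Convergent (same construct = mindfulness): Scale A, Scale B, Scale C.
Smallest convergent = 0.43. Discriminant values: 0.73, 0.68, 0.36; count ≥ 0.43 → 2.

2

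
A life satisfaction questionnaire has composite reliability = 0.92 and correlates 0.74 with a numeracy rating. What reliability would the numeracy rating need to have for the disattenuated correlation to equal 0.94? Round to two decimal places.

r_true = r_obs / √(r_xx · r_yy) ⇒ 0.94 = 0.74 / √(0.92 · r_yy).
√(0.92 · r_yy) = 0.74 / 0.94 = 0.7872; 0.92 · r_yy = 0.6197; r_yy = 0.6197 / 0.92 ≈ 0.67.

0.67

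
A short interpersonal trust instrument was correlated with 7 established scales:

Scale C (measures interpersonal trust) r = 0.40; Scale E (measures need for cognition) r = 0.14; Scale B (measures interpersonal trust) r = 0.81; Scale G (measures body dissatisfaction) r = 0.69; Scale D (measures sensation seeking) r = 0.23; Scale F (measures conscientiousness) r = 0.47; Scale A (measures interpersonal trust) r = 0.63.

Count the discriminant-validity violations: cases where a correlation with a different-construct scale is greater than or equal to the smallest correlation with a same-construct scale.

2

Convergent (same construct = interpersonal trust): Scale C, Scale B, Scale A.
Smallest convergent = 0.40. Discriminant values: 0.14, 0.69, 0.23, 0.47; count ≥ 0.40 → 2.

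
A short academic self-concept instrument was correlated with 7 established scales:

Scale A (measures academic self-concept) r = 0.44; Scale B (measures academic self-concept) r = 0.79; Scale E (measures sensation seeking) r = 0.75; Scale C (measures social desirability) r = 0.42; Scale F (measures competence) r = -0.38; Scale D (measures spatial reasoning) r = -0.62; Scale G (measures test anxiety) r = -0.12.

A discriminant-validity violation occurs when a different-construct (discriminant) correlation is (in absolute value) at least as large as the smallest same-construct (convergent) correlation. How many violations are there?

2

Convergent (same construct = academic self-concept): Scale A, Scale B.
Smallest convergent = 0.44. Discriminant |r|: 0.75, 0.42, 0.38, 0.62, 0.12; count ≥ 0.44 → 2.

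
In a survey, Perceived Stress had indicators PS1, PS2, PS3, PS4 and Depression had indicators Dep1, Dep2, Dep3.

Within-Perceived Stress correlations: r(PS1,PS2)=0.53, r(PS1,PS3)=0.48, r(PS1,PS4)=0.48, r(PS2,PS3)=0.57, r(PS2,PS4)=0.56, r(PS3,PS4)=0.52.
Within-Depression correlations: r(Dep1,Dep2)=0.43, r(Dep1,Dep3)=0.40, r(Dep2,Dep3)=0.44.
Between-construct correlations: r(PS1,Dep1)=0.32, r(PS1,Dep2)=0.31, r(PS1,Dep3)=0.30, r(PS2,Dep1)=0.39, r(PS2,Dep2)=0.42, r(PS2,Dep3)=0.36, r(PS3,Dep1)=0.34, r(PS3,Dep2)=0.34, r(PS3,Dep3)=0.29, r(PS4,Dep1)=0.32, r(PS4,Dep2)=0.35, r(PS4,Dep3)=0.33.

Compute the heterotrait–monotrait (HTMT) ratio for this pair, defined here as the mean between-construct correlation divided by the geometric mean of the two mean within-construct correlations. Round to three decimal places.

0.721

Mean between = 4.07/12 = 0.3392.
Mean within-PS = 3.14/6 = 0.5233; mean within-Dep = 1.27/3 = 0.4233.
Geometric mean = √(0.5233 × 0.4233) = 0.4707.
HTMT = 0.3392 / 0.4707 = 0.721.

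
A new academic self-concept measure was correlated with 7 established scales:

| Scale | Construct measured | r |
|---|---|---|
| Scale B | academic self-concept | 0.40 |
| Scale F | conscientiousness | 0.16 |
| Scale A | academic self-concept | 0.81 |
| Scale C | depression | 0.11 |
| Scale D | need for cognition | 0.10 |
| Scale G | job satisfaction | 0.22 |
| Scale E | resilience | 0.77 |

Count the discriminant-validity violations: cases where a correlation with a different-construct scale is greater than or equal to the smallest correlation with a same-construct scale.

Convergent (same construct = academic self-concept): Scale B, Scale A.
Smallest convergent = 0.40. Discriminant values: 0.16, 0.11, 0.10, 0.22, 0.77; count ≥ 0.40 → 1.

1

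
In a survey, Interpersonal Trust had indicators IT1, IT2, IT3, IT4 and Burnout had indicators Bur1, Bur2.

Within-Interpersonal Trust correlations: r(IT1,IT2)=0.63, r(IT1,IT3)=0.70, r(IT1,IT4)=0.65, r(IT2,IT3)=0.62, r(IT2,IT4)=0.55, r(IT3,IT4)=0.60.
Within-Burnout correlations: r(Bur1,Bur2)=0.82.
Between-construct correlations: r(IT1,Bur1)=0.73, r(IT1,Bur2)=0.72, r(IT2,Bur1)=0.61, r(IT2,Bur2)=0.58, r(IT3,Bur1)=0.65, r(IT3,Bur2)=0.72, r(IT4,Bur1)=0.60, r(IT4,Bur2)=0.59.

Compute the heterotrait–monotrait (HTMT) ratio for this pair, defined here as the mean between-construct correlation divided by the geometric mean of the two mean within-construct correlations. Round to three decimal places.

0.908

Mean between = 5.20/8 = 0.6500.
Mean within-IT = 3.75/6 = 0.6250; mean within-Bur = 0.82/1 = 0.8200.
Geometric mean = √(0.6250 × 0.8200) = 0.7159.
HTMT = 0.6500 / 0.7159 = 0.908.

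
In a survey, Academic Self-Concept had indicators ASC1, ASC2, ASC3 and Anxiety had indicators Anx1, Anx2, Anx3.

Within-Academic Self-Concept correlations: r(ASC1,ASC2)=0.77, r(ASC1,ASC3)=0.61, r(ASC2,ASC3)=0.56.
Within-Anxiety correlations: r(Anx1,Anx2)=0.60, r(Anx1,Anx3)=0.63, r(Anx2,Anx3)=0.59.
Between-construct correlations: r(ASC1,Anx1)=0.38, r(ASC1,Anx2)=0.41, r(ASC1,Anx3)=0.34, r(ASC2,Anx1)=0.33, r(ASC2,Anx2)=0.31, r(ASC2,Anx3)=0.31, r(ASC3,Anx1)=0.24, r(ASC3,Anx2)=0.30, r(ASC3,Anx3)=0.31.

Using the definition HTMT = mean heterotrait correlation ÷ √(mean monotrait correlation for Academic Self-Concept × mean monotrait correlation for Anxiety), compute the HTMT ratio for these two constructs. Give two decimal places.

0.52

Mean between = 2.93/9 = 0.3256.
Mean within-ASC = 1.94/3 = 0.6467; mean within-Anx = 1.82/3 = 0.6067.
Geometric mean = √(0.6467 × 0.6067) = 0.6264.
HTMT = 0.3256 / 0.6264 = 0.52.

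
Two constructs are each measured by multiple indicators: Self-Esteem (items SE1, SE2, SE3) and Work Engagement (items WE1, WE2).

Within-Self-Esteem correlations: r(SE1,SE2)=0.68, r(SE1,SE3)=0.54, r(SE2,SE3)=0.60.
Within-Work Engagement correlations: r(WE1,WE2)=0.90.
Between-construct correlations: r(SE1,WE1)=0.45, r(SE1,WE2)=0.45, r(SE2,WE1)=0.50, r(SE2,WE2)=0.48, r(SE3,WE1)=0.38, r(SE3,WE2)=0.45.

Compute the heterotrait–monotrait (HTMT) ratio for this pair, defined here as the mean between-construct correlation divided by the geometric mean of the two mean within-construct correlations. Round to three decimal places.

Mean heterotrait r = 2.71/6 = 0.4517.
Mean within-SE = 1.82/3 = 0.6067; mean within-WE = 0.90/1 = 0.9000.
Geometric mean = √(0.6067 × 0.9000) = 0.7389.
HTMT = 0.4517 / 0.7389 = 0.611.

0.611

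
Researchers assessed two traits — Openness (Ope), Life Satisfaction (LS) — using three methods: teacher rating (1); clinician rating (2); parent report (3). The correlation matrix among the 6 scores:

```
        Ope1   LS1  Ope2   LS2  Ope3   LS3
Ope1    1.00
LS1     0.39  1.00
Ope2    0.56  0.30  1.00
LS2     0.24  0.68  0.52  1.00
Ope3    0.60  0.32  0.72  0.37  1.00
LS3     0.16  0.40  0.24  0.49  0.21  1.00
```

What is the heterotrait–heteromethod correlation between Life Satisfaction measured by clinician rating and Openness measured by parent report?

Different traits and methods: r(LS2, Ope3) = 0.37.

0.37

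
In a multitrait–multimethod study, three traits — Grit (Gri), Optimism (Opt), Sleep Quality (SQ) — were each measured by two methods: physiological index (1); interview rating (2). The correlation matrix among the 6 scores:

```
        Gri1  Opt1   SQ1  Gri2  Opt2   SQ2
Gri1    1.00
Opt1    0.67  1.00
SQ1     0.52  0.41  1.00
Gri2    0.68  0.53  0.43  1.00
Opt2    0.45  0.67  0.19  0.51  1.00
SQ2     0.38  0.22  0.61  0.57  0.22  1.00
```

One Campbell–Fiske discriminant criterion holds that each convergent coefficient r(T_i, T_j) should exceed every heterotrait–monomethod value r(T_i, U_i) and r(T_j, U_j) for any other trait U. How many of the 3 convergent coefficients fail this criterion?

Checking each validity diagonal entry against its comparison values:
Gri (methods 1·2): 0.68 vs {0.67, 0.51, 0.52, 0.57} → pass.
Opt (methods 1·2): 0.67 vs {0.67, 0.51, 0.41, 0.22} → fail.
SQ (methods 1·2): 0.61 vs {0.52, 0.57, 0.41, 0.22} → pass.
1 of 3 fail.

1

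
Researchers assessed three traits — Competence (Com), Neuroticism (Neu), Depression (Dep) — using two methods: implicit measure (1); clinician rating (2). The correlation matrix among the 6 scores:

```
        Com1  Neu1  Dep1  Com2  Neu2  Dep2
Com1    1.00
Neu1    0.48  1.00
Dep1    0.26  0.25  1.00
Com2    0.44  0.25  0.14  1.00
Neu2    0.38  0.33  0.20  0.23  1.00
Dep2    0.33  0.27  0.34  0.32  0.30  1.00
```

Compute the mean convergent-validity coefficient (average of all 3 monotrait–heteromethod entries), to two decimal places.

0.37

Convergent values: 0.44, 0.33, 0.34; mean = 1.11/3 = 0.37.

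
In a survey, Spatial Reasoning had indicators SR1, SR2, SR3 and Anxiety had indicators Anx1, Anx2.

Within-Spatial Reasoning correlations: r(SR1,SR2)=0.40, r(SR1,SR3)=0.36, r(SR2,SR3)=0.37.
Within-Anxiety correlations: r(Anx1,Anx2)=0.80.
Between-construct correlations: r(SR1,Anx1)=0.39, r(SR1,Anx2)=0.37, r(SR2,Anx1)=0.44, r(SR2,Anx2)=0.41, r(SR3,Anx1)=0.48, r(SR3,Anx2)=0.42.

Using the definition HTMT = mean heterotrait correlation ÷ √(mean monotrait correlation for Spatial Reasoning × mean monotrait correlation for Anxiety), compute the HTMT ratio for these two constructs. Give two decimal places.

Mean heterotrait r = 2.51/6 = 0.4183.
Mean within-SR = 1.13/3 = 0.3767; mean within-Anx = 0.80/1 = 0.8000.
Geometric mean = √(0.3767 × 0.8000) = 0.5490.
HTMT = 0.4183 / 0.5490 = 0.76.

0.76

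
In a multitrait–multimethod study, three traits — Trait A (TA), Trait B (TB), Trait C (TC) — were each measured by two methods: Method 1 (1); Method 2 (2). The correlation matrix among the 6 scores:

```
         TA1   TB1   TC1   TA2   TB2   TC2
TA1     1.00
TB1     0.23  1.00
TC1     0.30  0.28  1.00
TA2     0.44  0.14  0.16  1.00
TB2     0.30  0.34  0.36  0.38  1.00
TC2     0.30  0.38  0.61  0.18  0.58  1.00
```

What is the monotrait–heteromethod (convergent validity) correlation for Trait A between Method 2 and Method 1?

Same trait (TA), different methods: r(TA2, TA1) = 0.44.

0.44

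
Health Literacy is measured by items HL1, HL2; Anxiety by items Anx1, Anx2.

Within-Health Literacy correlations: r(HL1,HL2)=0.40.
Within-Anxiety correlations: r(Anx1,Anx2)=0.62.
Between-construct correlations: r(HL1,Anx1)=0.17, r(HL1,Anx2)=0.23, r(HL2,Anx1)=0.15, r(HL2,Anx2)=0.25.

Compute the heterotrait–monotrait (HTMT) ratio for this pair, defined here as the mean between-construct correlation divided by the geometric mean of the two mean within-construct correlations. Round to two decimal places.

Mean between = 0.80/4 = 0.2000.
Mean within-HL = 0.40/1 = 0.4000; mean within-Anx = 0.62/1 = 0.6200.
Geometric mean = √(0.4000 × 0.6200) = 0.4980.
HTMT = 0.2000 / 0.4980 = 0.40.

0.40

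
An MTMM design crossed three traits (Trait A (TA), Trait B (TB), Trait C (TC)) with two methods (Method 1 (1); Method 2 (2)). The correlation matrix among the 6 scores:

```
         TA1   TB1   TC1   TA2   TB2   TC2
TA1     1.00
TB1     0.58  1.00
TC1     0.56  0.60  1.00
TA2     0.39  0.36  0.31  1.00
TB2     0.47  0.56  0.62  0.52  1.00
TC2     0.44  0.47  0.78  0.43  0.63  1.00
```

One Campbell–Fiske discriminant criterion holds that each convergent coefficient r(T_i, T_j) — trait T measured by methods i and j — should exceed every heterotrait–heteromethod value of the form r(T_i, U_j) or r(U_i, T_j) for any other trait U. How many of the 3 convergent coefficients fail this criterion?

Each convergent coefficient versus the relevant comparison correlations:
TA (methods 1·2): 0.39 vs {0.47, 0.36, 0.44, 0.31} → fail.
TB (methods 1·2): 0.56 vs {0.36, 0.47, 0.47, 0.62} → fail.
TC (methods 1·2): 0.78 vs {0.31, 0.44, 0.62, 0.47} → pass.
2 of 3 fail.

2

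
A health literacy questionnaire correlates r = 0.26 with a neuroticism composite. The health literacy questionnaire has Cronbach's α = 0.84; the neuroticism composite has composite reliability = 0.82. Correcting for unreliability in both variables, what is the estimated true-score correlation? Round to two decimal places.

0.31

r_true = r_obs / √(r_xx · r_yy) = 0.26 / √(0.84 × 0.82) = 0.26 / √0.6888 = 0.26 / 0.8299 ≈ 0.31.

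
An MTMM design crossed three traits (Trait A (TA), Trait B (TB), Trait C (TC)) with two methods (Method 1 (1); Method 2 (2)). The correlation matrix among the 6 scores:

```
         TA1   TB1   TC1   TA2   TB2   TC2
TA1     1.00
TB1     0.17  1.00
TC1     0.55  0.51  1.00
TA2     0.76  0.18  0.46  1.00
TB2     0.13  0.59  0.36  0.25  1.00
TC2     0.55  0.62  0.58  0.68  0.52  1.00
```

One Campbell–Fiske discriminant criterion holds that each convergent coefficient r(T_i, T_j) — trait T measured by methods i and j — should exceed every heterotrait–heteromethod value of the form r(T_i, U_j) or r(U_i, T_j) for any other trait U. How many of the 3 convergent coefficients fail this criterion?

Convergent coefficients and their comparison sets:
TA (methods 1·2): 0.76 vs {0.13, 0.18, 0.55, 0.46} → pass.
TB (methods 1·2): 0.59 vs {0.18, 0.13, 0.62, 0.36} → fail.
TC (methods 1·2): 0.58 vs {0.46, 0.55, 0.36, 0.62} → fail.
2 of 3 fail.

2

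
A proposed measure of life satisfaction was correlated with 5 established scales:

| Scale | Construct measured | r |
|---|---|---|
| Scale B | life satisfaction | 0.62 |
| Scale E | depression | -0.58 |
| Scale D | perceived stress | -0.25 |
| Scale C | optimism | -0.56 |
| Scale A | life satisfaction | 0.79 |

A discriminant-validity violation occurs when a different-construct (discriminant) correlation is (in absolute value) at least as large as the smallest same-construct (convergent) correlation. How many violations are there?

Convergent (same construct = life satisfaction): Scale B, Scale A.
Smallest convergent = 0.62. Discriminant |r|: 0.58, 0.25, 0.56; count ≥ 0.62 → 0.

0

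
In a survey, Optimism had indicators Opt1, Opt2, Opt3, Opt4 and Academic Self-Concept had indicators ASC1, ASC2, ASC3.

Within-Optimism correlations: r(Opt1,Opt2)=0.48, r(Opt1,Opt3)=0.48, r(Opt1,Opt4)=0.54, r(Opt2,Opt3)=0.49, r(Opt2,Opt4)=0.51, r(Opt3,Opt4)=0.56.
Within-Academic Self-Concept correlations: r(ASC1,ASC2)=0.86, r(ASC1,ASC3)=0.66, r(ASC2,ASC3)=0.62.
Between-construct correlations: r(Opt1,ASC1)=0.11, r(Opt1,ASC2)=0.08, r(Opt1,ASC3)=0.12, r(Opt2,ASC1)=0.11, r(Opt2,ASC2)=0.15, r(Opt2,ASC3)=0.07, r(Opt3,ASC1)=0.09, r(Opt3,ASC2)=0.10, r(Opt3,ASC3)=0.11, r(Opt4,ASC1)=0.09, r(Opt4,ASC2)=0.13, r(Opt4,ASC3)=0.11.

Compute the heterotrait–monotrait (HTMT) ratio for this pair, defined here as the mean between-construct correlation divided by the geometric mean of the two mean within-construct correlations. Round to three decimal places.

Mean between = 1.27/12 = 0.1058.
Mean within-Opt = 3.06/6 = 0.5100; mean within-ASC = 2.14/3 = 0.7133.
Geometric mean = √(0.5100 × 0.7133) = 0.6031.
HTMT = 0.1058 / 0.6031 = 0.175.

0.175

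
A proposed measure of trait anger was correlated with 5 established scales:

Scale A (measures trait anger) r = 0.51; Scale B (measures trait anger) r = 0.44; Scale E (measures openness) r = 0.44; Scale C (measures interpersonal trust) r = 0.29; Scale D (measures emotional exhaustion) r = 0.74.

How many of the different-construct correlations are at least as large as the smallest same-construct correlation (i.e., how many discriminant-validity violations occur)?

2

Convergent (same construct = trait anger): Scale A, Scale B.
Smallest convergent = 0.44. Discriminant values: 0.44, 0.29, 0.74; count ≥ 0.44 → 2.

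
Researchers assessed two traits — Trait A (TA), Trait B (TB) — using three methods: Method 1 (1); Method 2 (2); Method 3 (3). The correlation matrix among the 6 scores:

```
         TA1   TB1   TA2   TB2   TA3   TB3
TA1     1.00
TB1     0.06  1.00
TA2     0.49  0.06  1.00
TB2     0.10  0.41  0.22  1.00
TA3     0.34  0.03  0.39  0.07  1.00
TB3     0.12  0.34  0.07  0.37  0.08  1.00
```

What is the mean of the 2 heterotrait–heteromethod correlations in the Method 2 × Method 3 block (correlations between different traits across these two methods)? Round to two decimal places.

0.07

HTHM values (method 2 × method 3): 0.07, 0.07; mean = 0.14/2 = 0.07.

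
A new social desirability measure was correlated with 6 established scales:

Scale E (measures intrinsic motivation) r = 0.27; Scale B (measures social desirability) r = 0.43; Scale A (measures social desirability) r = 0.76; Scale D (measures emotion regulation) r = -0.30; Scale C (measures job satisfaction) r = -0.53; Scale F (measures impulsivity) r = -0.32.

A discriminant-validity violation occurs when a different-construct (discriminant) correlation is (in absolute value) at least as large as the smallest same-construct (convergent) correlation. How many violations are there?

Convergent (same construct = social desirability): Scale B, Scale A.
Smallest convergent = 0.43. Discriminant |r|: 0.27, 0.30, 0.53, 0.32; count ≥ 0.43 → 1.

1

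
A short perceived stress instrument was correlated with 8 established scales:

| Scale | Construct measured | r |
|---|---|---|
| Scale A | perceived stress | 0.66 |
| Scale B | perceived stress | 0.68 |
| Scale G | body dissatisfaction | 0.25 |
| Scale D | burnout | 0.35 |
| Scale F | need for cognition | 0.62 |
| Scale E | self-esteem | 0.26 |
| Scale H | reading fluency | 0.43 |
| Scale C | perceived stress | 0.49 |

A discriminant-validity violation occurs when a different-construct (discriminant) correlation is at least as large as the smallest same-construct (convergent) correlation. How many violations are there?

1

Convergent (same construct = perceived stress): Scale A, Scale B, Scale C.
Smallest convergent = 0.49. Discriminant values: 0.25, 0.35, 0.62, 0.26, 0.43; count ≥ 0.49 → 1.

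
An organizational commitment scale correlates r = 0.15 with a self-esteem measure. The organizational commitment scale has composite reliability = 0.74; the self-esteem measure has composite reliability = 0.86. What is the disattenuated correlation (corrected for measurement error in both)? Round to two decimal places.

0.19

r_true = r_obs / √(r_xx · r_yy) = 0.15 / √(0.74 × 0.86) = 0.15 / √0.6364 = 0.15 / 0.7977 ≈ 0.19.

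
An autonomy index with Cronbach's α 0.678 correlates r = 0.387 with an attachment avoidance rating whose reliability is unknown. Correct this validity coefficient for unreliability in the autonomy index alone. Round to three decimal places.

Single correction: r_c = r_obs / √r_xx = 0.387 / √0.678 = 0.387 / 0.8234 ≈ 0.470.

0.470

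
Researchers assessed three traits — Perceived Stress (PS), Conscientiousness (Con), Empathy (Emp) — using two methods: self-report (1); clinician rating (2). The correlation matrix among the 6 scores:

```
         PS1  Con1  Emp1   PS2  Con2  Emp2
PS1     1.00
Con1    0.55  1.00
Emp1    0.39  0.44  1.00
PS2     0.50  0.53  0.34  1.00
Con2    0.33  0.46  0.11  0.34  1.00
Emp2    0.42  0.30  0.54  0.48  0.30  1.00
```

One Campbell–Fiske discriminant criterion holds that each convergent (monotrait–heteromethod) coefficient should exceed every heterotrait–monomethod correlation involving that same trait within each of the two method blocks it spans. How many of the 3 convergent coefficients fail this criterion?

Each convergent coefficient versus the relevant comparison correlations:
PS (methods 1·2): 0.50 vs {0.55, 0.34, 0.39, 0.48} → fail.
Con (methods 1·2): 0.46 vs {0.55, 0.34, 0.44, 0.30} → fail.
Emp (methods 1·2): 0.54 vs {0.39, 0.48, 0.44, 0.30} → pass.
2 of 3 fail.

2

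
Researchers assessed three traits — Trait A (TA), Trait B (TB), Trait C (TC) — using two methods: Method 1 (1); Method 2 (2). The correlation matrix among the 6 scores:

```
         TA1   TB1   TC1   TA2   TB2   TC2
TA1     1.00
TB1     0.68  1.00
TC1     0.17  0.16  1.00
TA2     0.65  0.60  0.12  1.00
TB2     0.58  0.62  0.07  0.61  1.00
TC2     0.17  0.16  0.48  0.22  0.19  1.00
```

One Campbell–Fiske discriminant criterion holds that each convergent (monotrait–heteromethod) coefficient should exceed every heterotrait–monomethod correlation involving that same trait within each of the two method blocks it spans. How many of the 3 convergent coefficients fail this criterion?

Convergent coefficients and their comparison sets:
TA (methods 1·2): 0.65 vs {0.68, 0.61, 0.17, 0.22} → fail.
TB (methods 1·2): 0.62 vs {0.68, 0.61, 0.16, 0.19} → fail.
TC (methods 1·2): 0.48 vs {0.17, 0.22, 0.16, 0.19} → pass.
2 of 3 fail.

2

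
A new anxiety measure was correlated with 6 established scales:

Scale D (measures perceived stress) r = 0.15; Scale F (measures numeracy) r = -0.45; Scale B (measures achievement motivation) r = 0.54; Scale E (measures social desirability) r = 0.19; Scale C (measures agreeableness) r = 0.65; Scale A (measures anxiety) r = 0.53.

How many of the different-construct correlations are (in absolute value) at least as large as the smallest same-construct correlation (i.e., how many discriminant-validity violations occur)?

2

Convergent (same construct = anxiety): Scale A.
Smallest convergent = 0.53. Discriminant |r|: 0.15, 0.45, 0.54, 0.19, 0.65; count ≥ 0.53 → 2.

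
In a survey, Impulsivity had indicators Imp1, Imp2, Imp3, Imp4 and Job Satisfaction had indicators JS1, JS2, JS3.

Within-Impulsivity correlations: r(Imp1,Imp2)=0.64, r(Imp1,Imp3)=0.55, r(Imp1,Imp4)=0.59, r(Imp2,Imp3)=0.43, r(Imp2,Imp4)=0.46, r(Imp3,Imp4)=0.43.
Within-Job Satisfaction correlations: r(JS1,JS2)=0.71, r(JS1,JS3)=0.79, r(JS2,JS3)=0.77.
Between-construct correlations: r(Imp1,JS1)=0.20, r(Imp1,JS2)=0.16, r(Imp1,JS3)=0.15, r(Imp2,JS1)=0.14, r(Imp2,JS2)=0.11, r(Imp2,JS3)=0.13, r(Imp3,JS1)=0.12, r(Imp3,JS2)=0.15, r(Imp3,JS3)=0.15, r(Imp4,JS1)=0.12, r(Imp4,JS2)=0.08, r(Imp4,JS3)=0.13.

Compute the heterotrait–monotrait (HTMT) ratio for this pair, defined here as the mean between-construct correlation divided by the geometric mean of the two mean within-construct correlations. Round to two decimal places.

0.22

Mean between = 1.64/12 = 0.1367.
Mean within-Imp = 3.10/6 = 0.5167; mean within-JS = 2.27/3 = 0.7567.
Geometric mean = √(0.5167 × 0.7567) = 0.6253.
HTMT = 0.1367 / 0.6253 = 0.22.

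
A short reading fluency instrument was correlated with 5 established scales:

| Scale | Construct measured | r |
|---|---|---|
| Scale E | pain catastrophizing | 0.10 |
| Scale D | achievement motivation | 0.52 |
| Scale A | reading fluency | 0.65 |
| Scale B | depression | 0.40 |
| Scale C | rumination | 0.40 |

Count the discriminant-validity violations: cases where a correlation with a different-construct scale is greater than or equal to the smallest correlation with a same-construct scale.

0

Convergent (same construct = reading fluency): Scale A.
Smallest convergent = 0.65. Discriminant values: 0.10, 0.52, 0.40, 0.40; count ≥ 0.65 → 0.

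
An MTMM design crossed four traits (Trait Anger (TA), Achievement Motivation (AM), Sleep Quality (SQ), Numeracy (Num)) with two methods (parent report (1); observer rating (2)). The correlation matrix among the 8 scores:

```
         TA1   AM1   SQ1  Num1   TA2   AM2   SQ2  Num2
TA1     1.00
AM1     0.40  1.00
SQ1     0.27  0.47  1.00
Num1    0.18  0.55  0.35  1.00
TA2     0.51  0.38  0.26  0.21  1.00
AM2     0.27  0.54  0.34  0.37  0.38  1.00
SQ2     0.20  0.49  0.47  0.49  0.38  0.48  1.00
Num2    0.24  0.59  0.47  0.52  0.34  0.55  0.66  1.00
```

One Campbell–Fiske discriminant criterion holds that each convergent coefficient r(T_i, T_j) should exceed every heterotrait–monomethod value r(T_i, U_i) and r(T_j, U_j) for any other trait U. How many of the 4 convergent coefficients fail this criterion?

Each convergent coefficient versus the relevant comparison correlations:
TA (methods 1·2): 0.51 vs {0.40, 0.38, 0.27, 0.38, 0.18, 0.34} → pass.
AM (methods 1·2): 0.54 vs {0.40, 0.38, 0.47, 0.48, 0.55, 0.55} → fail.
SQ (methods 1·2): 0.47 vs {0.27, 0.38, 0.47, 0.48, 0.35, 0.66} → fail.
Num (methods 1·2): 0.52 vs {0.18, 0.34, 0.55, 0.55, 0.35, 0.66} → fail.
3 of 4 fail.

3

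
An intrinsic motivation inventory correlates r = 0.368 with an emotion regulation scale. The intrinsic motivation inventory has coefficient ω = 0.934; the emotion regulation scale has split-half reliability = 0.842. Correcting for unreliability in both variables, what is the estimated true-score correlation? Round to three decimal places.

0.415

r_true = r_obs / √(r_xx · r_yy) = 0.368 / √(0.934 × 0.842) = 0.368 / √0.786428 = 0.368 / 0.8868 ≈ 0.415.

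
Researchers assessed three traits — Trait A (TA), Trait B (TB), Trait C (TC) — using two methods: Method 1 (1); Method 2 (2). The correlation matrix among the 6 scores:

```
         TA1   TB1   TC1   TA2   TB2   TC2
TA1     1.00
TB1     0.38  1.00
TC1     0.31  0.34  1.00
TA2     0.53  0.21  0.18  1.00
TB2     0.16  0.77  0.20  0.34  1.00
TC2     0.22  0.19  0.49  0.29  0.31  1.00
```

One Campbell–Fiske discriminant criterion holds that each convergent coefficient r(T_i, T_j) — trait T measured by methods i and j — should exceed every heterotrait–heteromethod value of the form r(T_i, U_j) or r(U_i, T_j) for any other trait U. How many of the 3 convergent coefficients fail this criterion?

Each convergent coefficient versus the relevant comparison correlations:
TA (methods 1·2): 0.53 vs {0.16, 0.21, 0.22, 0.18} → pass.
TB (methods 1·2): 0.77 vs {0.21, 0.16, 0.19, 0.20} → pass.
TC (methods 1·2): 0.49 vs {0.18, 0.22, 0.20, 0.19} → pass.
0 of 3 fail.

0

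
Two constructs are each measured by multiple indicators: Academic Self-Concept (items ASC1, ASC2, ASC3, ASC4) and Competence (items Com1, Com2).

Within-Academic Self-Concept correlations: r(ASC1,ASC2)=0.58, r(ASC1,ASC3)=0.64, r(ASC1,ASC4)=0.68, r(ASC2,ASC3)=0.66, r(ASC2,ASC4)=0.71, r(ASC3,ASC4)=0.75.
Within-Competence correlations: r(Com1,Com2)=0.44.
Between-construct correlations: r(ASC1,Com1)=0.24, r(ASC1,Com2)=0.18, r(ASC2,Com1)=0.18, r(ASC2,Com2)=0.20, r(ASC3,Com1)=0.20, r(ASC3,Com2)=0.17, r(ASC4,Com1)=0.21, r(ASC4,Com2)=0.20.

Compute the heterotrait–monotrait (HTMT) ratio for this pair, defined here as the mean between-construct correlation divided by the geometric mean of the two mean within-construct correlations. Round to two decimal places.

Mean between = 1.58/8 = 0.1975.
Mean within-ASC = 4.02/6 = 0.6700; mean within-Com = 0.44/1 = 0.4400.
Geometric mean = √(0.6700 × 0.4400) = 0.5430.
HTMT = 0.1975 / 0.5430 = 0.36.

0.36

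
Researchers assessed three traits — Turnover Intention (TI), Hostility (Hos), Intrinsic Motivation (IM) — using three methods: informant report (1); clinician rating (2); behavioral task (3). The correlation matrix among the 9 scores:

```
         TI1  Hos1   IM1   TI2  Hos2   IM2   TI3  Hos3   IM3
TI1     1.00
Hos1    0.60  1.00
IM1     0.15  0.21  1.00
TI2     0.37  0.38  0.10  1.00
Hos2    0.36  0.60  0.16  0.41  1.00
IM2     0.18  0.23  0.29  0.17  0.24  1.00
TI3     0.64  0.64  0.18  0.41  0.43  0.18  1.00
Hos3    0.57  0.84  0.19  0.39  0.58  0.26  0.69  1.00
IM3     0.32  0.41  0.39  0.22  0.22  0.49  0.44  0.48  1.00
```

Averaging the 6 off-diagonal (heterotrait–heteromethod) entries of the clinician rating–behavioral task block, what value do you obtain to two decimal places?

HTHM values (method 2 × method 3): 0.39, 0.22, 0.43, 0.22, 0.18, 0.26; mean = 1.70/6 = 0.28.

0.28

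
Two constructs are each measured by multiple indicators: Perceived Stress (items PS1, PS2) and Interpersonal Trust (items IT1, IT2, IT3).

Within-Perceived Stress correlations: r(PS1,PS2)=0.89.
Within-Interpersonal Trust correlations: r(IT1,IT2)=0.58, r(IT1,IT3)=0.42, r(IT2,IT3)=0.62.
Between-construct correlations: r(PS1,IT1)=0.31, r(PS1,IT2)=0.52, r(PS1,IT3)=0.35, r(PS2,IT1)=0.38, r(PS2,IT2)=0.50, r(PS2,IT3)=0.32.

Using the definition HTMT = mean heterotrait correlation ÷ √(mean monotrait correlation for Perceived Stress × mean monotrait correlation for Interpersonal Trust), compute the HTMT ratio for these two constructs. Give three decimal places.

0.572

Between-construct mean = 2.38/6 = 0.3967.
Mean within-PS = 0.89/1 = 0.8900; mean within-IT = 1.62/3 = 0.5400.
Geometric mean = √(0.8900 × 0.5400) = 0.6933.
HTMT = 0.3967 / 0.6933 = 0.572.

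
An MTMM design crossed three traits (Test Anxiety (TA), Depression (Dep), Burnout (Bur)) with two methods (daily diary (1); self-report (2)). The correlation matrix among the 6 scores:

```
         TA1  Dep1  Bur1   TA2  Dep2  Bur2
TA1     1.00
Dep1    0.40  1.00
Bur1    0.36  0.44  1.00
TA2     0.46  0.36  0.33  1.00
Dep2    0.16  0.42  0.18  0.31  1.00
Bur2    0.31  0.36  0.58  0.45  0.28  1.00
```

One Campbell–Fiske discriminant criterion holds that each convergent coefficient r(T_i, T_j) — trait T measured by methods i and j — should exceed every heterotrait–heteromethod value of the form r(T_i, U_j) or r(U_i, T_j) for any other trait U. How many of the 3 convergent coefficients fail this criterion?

Each convergent coefficient versus the relevant comparison correlations:
TA (methods 1·2): 0.46 vs {0.16, 0.36, 0.31, 0.33} → pass.
Dep (methods 1·2): 0.42 vs {0.36, 0.16, 0.36, 0.18} → pass.
Bur (methods 1·2): 0.58 vs {0.33, 0.31, 0.18, 0.36} → pass.
0 of 3 fail.

0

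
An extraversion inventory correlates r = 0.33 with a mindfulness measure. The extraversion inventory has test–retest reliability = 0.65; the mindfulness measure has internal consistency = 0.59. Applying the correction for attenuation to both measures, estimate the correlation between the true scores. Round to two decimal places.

0.53

r_true = r_obs / √(r_xx · r_yy) = 0.33 / √(0.65 × 0.59) = 0.33 / √0.3835 = 0.33 / 0.6193 ≈ 0.53.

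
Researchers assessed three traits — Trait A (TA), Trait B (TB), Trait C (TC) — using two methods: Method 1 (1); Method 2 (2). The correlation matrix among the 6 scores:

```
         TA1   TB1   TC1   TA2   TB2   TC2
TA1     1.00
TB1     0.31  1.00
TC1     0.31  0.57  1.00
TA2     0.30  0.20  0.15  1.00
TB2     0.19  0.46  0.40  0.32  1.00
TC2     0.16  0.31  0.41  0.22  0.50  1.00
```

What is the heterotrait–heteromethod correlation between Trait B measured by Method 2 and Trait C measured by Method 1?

0.40

Different traits and methods: r(TB2, TC1) = 0.40.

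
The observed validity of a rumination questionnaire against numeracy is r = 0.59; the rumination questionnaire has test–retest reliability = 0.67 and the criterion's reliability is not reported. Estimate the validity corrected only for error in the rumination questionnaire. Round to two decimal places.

0.72

Single correction: r_c = r_obs / √r_xx = 0.59 / √0.67 = 0.59 / 0.8185 ≈ 0.72.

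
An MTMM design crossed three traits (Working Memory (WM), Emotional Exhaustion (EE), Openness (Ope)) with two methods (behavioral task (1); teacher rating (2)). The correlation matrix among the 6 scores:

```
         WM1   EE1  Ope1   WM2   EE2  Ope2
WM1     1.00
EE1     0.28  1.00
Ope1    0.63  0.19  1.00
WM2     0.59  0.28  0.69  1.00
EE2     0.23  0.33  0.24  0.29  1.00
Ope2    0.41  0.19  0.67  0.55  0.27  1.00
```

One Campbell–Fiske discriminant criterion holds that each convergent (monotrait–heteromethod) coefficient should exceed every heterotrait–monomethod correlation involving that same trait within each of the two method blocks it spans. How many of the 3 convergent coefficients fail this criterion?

Checking each validity diagonal entry against its comparison values:
WM (methods 1·2): 0.59 vs {0.28, 0.29, 0.63, 0.55} → fail.
EE (methods 1·2): 0.33 vs {0.28, 0.29, 0.19, 0.27} → pass.
Ope (methods 1·2): 0.67 vs {0.63, 0.55, 0.19, 0.27} → pass.
1 of 3 fail.

1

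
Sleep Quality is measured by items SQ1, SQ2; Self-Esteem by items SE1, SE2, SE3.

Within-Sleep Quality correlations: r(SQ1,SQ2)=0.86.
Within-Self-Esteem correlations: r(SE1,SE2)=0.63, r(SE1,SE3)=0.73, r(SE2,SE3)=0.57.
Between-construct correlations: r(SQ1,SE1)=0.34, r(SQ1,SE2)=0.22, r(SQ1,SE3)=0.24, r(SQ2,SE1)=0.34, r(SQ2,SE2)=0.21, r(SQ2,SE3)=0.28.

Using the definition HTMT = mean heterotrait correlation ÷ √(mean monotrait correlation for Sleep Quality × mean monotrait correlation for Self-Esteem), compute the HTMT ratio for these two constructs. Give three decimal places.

Mean heterotrait r = 1.63/6 = 0.2717.
Mean within-SQ = 0.86/1 = 0.8600; mean within-SE = 1.93/3 = 0.6433.
Geometric mean = √(0.8600 × 0.6433) = 0.7438.
HTMT = 0.2717 / 0.7438 = 0.365.

0.365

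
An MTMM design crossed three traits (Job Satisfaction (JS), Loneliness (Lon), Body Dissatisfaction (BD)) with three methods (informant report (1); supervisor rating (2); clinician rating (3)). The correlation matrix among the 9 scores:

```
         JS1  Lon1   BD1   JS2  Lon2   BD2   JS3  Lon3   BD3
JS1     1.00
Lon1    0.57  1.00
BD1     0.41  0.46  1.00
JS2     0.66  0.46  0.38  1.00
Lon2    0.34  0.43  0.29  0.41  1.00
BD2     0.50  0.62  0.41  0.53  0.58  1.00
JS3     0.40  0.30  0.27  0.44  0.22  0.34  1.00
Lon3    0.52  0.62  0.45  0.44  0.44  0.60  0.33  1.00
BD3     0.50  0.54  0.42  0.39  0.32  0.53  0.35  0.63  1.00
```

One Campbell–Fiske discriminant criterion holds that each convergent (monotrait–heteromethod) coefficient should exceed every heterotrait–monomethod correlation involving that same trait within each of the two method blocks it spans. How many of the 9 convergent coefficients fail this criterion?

8

Checking each validity diagonal entry against its comparison values:
JS (methods 1·2): 0.66 vs {0.57, 0.41, 0.41, 0.53} → pass.
JS (methods 1·3): 0.40 vs {0.57, 0.33, 0.41, 0.35} → fail.
JS (methods 2·3): 0.44 vs {0.41, 0.33, 0.53, 0.35} → fail.
Lon (methods 1·2): 0.43 vs {0.57, 0.41, 0.46, 0.58} → fail.
Lon (methods 1·3): 0.62 vs {0.57, 0.33, 0.46, 0.63} → fail.
Lon (methods 2·3): 0.44 vs {0.41, 0.33, 0.58, 0.63} → fail.
BD (methods 1·2): 0.41 vs {0.41, 0.53, 0.46, 0.58} → fail.
BD (methods 1·3): 0.42 vs {0.41, 0.35, 0.46, 0.63} → fail.
BD (methods 2·3): 0.53 vs {0.53, 0.35, 0.58, 0.63} → fail.
8 of 9 fail.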